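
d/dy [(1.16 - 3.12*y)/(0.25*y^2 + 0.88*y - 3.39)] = (0.78*y^2 - 0.58*y + 9.556)/(0.0625*y^4 + 0.44*y^3 - 0.9206*y^2 - 5.9664*y + 11.4921)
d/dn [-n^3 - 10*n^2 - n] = -3*n^2 - 20*n - 1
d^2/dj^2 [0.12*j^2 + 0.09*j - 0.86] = 0.240000000000000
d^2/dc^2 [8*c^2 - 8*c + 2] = 16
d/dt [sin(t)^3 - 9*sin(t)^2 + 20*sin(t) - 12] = (3*sin(t)^2 - 18*sin(t) + 20)*cos(t)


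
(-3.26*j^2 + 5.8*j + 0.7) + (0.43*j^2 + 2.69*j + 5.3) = -2.83*j^2 + 8.49*j + 6.0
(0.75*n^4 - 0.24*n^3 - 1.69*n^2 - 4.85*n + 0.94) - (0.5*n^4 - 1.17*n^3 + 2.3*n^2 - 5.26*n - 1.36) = 0.25*n^4 + 0.93*n^3 - 3.99*n^2 + 0.41*n + 2.3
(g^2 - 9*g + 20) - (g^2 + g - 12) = 32 - 10*g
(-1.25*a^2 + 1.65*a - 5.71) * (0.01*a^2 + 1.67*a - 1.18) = -0.0125*a^4 - 2.071*a^3 + 4.1734*a^2 - 11.4827*a + 6.7378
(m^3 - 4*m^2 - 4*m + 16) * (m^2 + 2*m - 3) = m^5 - 2*m^4 - 15*m^3 + 20*m^2 + 44*m - 48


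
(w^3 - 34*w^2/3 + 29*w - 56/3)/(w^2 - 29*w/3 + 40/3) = (3*w^2 - 10*w + 7)/(3*w - 5)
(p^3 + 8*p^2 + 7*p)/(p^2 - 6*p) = (p^2 + 8*p + 7)/(p - 6)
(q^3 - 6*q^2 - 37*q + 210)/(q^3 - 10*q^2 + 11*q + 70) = (q + 6)/(q + 2)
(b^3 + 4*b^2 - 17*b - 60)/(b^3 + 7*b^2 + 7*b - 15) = (b - 4)/(b - 1)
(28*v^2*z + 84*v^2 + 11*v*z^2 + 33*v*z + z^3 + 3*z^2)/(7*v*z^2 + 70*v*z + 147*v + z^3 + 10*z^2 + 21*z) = (4*v + z)/(z + 7)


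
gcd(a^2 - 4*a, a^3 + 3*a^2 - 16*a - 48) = a - 4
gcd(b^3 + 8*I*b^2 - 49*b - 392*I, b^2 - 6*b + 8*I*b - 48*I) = b + 8*I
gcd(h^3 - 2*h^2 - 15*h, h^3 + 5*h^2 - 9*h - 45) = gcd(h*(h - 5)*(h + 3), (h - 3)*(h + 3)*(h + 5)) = h + 3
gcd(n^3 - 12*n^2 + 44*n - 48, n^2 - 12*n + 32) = n - 4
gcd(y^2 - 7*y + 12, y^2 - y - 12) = y - 4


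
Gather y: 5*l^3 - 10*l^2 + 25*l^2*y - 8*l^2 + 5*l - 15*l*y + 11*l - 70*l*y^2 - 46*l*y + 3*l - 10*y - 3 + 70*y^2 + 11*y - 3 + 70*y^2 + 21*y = 5*l^3 - 18*l^2 + 19*l + y^2*(140 - 70*l) + y*(25*l^2 - 61*l + 22) - 6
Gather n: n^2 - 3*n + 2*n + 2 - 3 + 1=n^2 - n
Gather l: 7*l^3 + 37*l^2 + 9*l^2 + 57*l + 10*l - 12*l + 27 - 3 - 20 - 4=7*l^3 + 46*l^2 + 55*l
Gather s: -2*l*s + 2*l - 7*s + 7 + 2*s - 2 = 2*l + s*(-2*l - 5) + 5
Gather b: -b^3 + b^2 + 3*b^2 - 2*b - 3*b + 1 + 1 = -b^3 + 4*b^2 - 5*b + 2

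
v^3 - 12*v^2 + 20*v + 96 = (v - 8)*(v - 6)*(v + 2)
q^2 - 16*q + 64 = (q - 8)^2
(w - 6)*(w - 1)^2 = w^3 - 8*w^2 + 13*w - 6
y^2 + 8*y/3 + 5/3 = (y + 1)*(y + 5/3)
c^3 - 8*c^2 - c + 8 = (c - 8)*(c - 1)*(c + 1)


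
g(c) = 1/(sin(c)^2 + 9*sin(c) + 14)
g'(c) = (-2*sin(c)*cos(c) - 9*cos(c))/(sin(c)^2 + 9*sin(c) + 14)^2 = -(2*sin(c) + 9)*cos(c)/(sin(c)^2 + 9*sin(c) + 14)^2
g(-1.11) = 0.15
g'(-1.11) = -0.07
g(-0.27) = 0.09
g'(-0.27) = -0.06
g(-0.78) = 0.12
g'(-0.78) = -0.08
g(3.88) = 0.12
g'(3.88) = 0.08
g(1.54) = 0.04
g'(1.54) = -0.00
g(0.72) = 0.05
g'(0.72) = -0.02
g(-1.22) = 0.16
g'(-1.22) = -0.06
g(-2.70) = 0.10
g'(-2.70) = 0.07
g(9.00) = 0.06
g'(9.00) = 0.03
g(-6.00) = 0.06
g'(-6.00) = -0.03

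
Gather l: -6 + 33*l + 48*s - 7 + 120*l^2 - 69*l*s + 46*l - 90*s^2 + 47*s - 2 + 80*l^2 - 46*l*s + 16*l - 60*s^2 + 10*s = 200*l^2 + l*(95 - 115*s) - 150*s^2 + 105*s - 15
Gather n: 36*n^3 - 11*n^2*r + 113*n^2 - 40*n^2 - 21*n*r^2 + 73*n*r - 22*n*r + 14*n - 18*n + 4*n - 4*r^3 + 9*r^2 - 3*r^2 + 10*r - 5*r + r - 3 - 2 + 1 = 36*n^3 + n^2*(73 - 11*r) + n*(-21*r^2 + 51*r) - 4*r^3 + 6*r^2 + 6*r - 4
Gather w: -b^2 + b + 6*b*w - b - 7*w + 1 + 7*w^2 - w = -b^2 + 7*w^2 + w*(6*b - 8) + 1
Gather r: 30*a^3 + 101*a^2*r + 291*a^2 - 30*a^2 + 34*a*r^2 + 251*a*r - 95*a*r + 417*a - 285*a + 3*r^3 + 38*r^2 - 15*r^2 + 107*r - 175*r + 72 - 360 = 30*a^3 + 261*a^2 + 132*a + 3*r^3 + r^2*(34*a + 23) + r*(101*a^2 + 156*a - 68) - 288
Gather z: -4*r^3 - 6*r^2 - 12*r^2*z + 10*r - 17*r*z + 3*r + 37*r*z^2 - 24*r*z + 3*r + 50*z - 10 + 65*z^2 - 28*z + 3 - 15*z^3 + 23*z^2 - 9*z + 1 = -4*r^3 - 6*r^2 + 16*r - 15*z^3 + z^2*(37*r + 88) + z*(-12*r^2 - 41*r + 13) - 6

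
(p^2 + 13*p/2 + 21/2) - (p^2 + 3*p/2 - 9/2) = 5*p + 15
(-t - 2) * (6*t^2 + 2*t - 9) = -6*t^3 - 14*t^2 + 5*t + 18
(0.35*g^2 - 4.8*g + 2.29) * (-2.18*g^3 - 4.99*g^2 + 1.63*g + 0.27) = -0.763*g^5 + 8.7175*g^4 + 19.5303*g^3 - 19.1566*g^2 + 2.4367*g + 0.6183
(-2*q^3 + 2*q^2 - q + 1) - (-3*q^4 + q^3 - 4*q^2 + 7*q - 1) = 3*q^4 - 3*q^3 + 6*q^2 - 8*q + 2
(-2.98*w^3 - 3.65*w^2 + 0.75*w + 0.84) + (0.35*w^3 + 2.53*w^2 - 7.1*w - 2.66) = -2.63*w^3 - 1.12*w^2 - 6.35*w - 1.82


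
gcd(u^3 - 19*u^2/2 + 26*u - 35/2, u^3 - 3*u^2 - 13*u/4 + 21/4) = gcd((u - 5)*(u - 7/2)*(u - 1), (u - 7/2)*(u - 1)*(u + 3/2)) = u^2 - 9*u/2 + 7/2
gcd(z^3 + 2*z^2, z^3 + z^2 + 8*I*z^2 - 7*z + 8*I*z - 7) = 1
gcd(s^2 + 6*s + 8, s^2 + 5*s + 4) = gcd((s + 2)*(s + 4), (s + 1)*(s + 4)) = s + 4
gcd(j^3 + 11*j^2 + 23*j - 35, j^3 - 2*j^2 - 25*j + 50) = j + 5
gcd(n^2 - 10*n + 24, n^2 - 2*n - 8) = n - 4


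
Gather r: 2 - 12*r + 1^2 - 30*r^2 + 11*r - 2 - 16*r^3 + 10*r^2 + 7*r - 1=-16*r^3 - 20*r^2 + 6*r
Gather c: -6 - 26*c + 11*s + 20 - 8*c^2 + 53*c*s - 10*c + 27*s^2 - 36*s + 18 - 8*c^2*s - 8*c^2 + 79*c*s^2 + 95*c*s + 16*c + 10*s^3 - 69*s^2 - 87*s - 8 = c^2*(-8*s - 16) + c*(79*s^2 + 148*s - 20) + 10*s^3 - 42*s^2 - 112*s + 24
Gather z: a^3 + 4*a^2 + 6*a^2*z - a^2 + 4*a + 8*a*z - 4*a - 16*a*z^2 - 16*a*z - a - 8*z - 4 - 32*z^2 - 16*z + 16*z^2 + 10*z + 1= a^3 + 3*a^2 - a + z^2*(-16*a - 16) + z*(6*a^2 - 8*a - 14) - 3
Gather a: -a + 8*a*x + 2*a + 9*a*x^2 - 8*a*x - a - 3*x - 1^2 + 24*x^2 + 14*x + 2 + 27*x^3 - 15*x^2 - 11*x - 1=9*a*x^2 + 27*x^3 + 9*x^2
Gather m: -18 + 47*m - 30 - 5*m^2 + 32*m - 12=-5*m^2 + 79*m - 60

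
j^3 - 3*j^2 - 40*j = j*(j - 8)*(j + 5)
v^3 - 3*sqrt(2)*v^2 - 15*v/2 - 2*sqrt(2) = (v - 4*sqrt(2))*(v + sqrt(2)/2)^2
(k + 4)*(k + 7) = k^2 + 11*k + 28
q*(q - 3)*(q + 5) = q^3 + 2*q^2 - 15*q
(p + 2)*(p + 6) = p^2 + 8*p + 12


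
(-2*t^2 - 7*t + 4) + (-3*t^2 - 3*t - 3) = -5*t^2 - 10*t + 1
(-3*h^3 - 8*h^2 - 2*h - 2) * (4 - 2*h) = 6*h^4 + 4*h^3 - 28*h^2 - 4*h - 8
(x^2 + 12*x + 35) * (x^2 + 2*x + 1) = x^4 + 14*x^3 + 60*x^2 + 82*x + 35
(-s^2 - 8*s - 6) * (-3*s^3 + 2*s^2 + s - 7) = 3*s^5 + 22*s^4 + s^3 - 13*s^2 + 50*s + 42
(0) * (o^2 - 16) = 0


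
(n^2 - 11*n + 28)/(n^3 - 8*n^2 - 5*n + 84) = 1/(n + 3)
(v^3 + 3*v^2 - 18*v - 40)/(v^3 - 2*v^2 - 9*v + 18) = (v^3 + 3*v^2 - 18*v - 40)/(v^3 - 2*v^2 - 9*v + 18)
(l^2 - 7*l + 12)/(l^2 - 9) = (l - 4)/(l + 3)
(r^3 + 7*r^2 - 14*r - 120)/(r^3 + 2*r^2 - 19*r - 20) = (r + 6)/(r + 1)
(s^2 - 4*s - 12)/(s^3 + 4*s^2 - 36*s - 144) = (s + 2)/(s^2 + 10*s + 24)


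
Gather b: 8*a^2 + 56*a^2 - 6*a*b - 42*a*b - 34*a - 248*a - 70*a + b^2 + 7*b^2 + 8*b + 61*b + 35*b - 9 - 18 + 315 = 64*a^2 - 352*a + 8*b^2 + b*(104 - 48*a) + 288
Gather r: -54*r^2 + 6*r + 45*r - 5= -54*r^2 + 51*r - 5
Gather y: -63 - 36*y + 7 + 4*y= -32*y - 56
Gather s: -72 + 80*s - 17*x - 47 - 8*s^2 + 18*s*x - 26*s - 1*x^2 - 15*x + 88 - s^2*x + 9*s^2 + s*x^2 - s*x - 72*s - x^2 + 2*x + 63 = s^2*(1 - x) + s*(x^2 + 17*x - 18) - 2*x^2 - 30*x + 32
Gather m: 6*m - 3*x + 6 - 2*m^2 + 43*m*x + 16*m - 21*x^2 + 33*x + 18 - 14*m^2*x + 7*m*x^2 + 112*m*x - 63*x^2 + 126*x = m^2*(-14*x - 2) + m*(7*x^2 + 155*x + 22) - 84*x^2 + 156*x + 24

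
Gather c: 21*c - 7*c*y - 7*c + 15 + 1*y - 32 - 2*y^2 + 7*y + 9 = c*(14 - 7*y) - 2*y^2 + 8*y - 8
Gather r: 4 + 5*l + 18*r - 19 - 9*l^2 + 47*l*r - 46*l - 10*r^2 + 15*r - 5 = -9*l^2 - 41*l - 10*r^2 + r*(47*l + 33) - 20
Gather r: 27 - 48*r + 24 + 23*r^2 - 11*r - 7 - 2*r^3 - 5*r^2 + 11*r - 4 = -2*r^3 + 18*r^2 - 48*r + 40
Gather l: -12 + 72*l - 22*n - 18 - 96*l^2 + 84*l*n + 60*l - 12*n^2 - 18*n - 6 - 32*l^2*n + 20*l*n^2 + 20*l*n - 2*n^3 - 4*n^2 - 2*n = l^2*(-32*n - 96) + l*(20*n^2 + 104*n + 132) - 2*n^3 - 16*n^2 - 42*n - 36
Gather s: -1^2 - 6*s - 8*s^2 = -8*s^2 - 6*s - 1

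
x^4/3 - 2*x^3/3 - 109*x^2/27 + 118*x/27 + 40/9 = (x/3 + 1)*(x - 4)*(x - 5/3)*(x + 2/3)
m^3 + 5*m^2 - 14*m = m*(m - 2)*(m + 7)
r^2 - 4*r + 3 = (r - 3)*(r - 1)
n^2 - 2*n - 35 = (n - 7)*(n + 5)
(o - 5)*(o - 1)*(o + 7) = o^3 + o^2 - 37*o + 35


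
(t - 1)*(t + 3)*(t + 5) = t^3 + 7*t^2 + 7*t - 15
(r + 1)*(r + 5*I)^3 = r^4 + r^3 + 15*I*r^3 - 75*r^2 + 15*I*r^2 - 75*r - 125*I*r - 125*I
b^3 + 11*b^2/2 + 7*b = b*(b + 2)*(b + 7/2)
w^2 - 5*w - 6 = (w - 6)*(w + 1)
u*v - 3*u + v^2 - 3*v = (u + v)*(v - 3)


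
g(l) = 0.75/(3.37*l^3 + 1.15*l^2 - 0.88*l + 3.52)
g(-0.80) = 0.23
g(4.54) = 0.00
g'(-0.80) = -0.27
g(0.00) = 0.21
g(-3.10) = -0.01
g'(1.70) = -0.05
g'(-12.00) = -0.00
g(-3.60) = -0.01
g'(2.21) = -0.02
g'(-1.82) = -0.16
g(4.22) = 0.00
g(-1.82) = -0.07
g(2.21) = 0.02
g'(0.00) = 0.05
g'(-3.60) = -0.00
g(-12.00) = -0.00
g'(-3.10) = -0.01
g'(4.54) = -0.00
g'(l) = 0.75*(-10.11*l^2 - 2.3*l + 0.88)/(3.37*l^3 + 1.15*l^2 - 0.88*l + 3.52)^2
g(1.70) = 0.03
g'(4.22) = -0.00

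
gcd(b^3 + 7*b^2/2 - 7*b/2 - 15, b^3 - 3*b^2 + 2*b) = b - 2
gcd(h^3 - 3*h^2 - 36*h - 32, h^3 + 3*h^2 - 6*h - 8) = h^2 + 5*h + 4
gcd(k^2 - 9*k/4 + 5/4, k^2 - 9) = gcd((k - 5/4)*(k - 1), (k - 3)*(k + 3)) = 1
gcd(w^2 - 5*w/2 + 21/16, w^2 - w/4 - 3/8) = w - 3/4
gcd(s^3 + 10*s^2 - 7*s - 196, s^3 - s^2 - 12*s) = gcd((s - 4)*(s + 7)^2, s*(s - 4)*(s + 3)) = s - 4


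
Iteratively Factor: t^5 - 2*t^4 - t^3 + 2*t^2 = (t)*(t^4 - 2*t^3 - t^2 + 2*t) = t*(t - 2)*(t^3 - t) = t^2*(t - 2)*(t^2 - 1) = t^2*(t - 2)*(t + 1)*(t - 1)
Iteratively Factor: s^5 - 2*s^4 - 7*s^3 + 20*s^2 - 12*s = (s - 1)*(s^4 - s^3 - 8*s^2 + 12*s) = (s - 1)*(s + 3)*(s^3 - 4*s^2 + 4*s) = (s - 2)*(s - 1)*(s + 3)*(s^2 - 2*s) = s*(s - 2)*(s - 1)*(s + 3)*(s - 2)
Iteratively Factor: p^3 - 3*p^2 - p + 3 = (p - 1)*(p^2 - 2*p - 3) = (p - 3)*(p - 1)*(p + 1)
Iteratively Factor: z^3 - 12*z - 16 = (z + 2)*(z^2 - 2*z - 8) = (z + 2)^2*(z - 4)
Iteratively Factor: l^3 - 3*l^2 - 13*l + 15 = (l - 1)*(l^2 - 2*l - 15) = (l - 5)*(l - 1)*(l + 3)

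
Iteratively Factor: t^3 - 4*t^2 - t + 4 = (t - 1)*(t^2 - 3*t - 4) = (t - 4)*(t - 1)*(t + 1)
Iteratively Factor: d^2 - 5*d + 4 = (d - 1)*(d - 4)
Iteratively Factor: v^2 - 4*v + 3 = (v - 3)*(v - 1)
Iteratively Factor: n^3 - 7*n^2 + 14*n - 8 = (n - 4)*(n^2 - 3*n + 2) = (n - 4)*(n - 2)*(n - 1)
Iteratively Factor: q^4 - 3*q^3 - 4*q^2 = (q - 4)*(q^3 + q^2) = (q - 4)*(q + 1)*(q^2) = q*(q - 4)*(q + 1)*(q)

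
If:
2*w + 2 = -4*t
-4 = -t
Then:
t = 4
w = -9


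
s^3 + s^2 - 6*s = s*(s - 2)*(s + 3)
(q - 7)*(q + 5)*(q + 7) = q^3 + 5*q^2 - 49*q - 245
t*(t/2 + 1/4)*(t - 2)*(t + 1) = t^4/2 - t^3/4 - 5*t^2/4 - t/2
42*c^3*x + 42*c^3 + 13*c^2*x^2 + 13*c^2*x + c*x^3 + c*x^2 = (6*c + x)*(7*c + x)*(c*x + c)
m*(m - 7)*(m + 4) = m^3 - 3*m^2 - 28*m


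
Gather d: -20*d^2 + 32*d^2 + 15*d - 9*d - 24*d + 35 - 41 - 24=12*d^2 - 18*d - 30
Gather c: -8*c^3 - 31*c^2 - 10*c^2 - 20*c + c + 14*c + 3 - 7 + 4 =-8*c^3 - 41*c^2 - 5*c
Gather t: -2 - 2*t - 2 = -2*t - 4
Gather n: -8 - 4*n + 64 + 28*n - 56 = 24*n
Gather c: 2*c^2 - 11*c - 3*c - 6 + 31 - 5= 2*c^2 - 14*c + 20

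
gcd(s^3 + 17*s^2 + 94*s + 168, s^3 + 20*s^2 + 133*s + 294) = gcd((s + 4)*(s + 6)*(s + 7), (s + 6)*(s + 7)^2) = s^2 + 13*s + 42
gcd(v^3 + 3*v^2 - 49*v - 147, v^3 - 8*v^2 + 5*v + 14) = v - 7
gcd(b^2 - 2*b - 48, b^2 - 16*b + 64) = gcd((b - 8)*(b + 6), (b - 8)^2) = b - 8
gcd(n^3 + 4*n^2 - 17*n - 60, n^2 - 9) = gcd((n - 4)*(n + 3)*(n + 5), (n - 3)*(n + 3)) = n + 3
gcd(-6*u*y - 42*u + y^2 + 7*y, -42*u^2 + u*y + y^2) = -6*u + y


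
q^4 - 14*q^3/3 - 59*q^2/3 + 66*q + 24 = (q - 6)*(q - 3)*(q + 1/3)*(q + 4)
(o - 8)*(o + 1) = o^2 - 7*o - 8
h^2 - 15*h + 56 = (h - 8)*(h - 7)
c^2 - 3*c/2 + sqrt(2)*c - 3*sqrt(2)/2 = (c - 3/2)*(c + sqrt(2))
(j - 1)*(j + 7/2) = j^2 + 5*j/2 - 7/2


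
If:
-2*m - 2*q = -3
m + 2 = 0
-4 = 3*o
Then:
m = -2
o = -4/3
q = 7/2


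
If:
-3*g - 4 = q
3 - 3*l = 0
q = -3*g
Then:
No Solution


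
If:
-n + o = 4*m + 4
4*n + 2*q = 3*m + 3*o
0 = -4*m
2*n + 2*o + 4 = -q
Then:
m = 0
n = -36/7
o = -8/7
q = 60/7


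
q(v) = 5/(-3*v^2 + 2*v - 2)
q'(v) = 5*(6*v - 2)/(-3*v^2 + 2*v - 2)^2 = 10*(3*v - 1)/(3*v^2 - 2*v + 2)^2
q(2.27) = -0.39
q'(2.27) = 0.35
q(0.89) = -1.93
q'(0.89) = 2.48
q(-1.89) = -0.30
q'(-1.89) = -0.25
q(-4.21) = -0.08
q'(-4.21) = -0.03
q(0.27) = -2.98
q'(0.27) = -0.67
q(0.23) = -2.94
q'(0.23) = -1.07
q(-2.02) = -0.27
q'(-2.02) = -0.21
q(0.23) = -2.94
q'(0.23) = -1.07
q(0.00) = -2.50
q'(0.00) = -2.50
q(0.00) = -2.50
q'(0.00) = -2.50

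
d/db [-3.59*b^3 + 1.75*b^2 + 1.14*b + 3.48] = -10.77*b^2 + 3.5*b + 1.14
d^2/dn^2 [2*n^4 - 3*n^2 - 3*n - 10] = 24*n^2 - 6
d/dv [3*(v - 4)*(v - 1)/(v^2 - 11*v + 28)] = -18/(v^2 - 14*v + 49)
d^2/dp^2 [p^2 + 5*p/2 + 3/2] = 2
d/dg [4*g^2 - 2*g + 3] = 8*g - 2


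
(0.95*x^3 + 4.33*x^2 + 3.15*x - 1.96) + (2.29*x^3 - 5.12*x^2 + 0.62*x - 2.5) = 3.24*x^3 - 0.79*x^2 + 3.77*x - 4.46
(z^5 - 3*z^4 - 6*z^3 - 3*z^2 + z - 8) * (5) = 5*z^5 - 15*z^4 - 30*z^3 - 15*z^2 + 5*z - 40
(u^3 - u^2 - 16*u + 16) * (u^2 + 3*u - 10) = u^5 + 2*u^4 - 29*u^3 - 22*u^2 + 208*u - 160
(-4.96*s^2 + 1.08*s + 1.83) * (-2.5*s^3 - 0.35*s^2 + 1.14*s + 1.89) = 12.4*s^5 - 0.964*s^4 - 10.6074*s^3 - 8.7837*s^2 + 4.1274*s + 3.4587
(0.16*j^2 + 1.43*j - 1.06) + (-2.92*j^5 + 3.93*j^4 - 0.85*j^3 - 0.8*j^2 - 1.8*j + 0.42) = -2.92*j^5 + 3.93*j^4 - 0.85*j^3 - 0.64*j^2 - 0.37*j - 0.64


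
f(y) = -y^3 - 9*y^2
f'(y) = -3*y^2 - 18*y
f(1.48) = -22.96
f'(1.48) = -33.21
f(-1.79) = -23.10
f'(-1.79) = 22.61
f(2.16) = -52.07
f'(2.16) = -52.88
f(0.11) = -0.11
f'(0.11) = -2.02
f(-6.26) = -107.37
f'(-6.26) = -4.88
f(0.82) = -6.60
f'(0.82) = -16.78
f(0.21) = -0.41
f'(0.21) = -3.91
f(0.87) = -7.47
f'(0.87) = -17.93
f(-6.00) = -108.00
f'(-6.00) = 0.00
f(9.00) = -1458.00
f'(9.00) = -405.00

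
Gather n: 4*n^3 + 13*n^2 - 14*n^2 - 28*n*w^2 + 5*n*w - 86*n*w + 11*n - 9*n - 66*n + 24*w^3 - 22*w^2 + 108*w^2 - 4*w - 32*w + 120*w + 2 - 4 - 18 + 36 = 4*n^3 - n^2 + n*(-28*w^2 - 81*w - 64) + 24*w^3 + 86*w^2 + 84*w + 16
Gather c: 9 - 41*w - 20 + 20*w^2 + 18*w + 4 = 20*w^2 - 23*w - 7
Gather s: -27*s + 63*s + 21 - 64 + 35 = 36*s - 8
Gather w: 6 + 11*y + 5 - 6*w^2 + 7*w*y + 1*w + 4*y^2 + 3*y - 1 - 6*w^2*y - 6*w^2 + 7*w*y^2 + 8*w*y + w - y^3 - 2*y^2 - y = w^2*(-6*y - 12) + w*(7*y^2 + 15*y + 2) - y^3 + 2*y^2 + 13*y + 10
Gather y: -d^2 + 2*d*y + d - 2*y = -d^2 + d + y*(2*d - 2)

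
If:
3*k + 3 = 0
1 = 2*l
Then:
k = -1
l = 1/2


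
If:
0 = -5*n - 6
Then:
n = -6/5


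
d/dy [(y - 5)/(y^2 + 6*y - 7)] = (y^2 + 6*y - 2*(y - 5)*(y + 3) - 7)/(y^2 + 6*y - 7)^2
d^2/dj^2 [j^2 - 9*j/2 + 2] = 2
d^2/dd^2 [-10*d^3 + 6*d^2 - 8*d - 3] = 12 - 60*d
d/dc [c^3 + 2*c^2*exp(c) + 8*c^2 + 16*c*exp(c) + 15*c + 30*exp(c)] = 2*c^2*exp(c) + 3*c^2 + 20*c*exp(c) + 16*c + 46*exp(c) + 15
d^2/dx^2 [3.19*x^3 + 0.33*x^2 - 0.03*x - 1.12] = 19.14*x + 0.66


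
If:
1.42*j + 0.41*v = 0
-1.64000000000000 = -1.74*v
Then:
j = -0.27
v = 0.94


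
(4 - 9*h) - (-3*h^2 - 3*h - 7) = 3*h^2 - 6*h + 11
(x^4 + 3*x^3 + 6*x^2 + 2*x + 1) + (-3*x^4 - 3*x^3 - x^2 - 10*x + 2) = -2*x^4 + 5*x^2 - 8*x + 3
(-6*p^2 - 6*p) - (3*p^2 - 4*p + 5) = -9*p^2 - 2*p - 5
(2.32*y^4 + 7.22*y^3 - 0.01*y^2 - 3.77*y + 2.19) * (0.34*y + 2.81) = 0.7888*y^5 + 8.974*y^4 + 20.2848*y^3 - 1.3099*y^2 - 9.8491*y + 6.1539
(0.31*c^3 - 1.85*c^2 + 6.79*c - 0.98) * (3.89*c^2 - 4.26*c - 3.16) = 1.2059*c^5 - 8.5171*c^4 + 33.3145*c^3 - 26.8916*c^2 - 17.2816*c + 3.0968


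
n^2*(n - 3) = n^3 - 3*n^2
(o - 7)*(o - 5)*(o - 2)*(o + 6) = o^4 - 8*o^3 - 25*o^2 + 284*o - 420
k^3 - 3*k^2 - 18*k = k*(k - 6)*(k + 3)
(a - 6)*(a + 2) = a^2 - 4*a - 12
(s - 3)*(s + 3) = s^2 - 9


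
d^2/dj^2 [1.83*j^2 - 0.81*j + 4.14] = 3.66000000000000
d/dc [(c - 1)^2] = 2*c - 2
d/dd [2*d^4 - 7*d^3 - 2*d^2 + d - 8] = 8*d^3 - 21*d^2 - 4*d + 1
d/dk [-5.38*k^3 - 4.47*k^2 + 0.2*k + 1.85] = -16.14*k^2 - 8.94*k + 0.2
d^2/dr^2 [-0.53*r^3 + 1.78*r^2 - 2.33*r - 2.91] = 3.56 - 3.18*r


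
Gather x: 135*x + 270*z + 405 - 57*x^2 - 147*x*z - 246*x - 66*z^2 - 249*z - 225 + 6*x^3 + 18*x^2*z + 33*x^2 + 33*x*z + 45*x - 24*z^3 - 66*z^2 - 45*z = 6*x^3 + x^2*(18*z - 24) + x*(-114*z - 66) - 24*z^3 - 132*z^2 - 24*z + 180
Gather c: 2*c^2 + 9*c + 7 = 2*c^2 + 9*c + 7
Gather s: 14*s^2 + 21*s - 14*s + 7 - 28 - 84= 14*s^2 + 7*s - 105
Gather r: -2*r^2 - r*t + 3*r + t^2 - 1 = -2*r^2 + r*(3 - t) + t^2 - 1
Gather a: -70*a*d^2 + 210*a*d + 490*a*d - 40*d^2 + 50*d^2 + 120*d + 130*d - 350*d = a*(-70*d^2 + 700*d) + 10*d^2 - 100*d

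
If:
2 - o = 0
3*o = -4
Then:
No Solution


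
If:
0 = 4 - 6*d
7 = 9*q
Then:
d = 2/3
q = 7/9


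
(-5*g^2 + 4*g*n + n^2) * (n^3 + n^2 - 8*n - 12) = -5*g^2*n^3 - 5*g^2*n^2 + 40*g^2*n + 60*g^2 + 4*g*n^4 + 4*g*n^3 - 32*g*n^2 - 48*g*n + n^5 + n^4 - 8*n^3 - 12*n^2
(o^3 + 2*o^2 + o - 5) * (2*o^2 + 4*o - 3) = 2*o^5 + 8*o^4 + 7*o^3 - 12*o^2 - 23*o + 15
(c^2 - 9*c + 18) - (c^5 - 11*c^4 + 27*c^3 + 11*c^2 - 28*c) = -c^5 + 11*c^4 - 27*c^3 - 10*c^2 + 19*c + 18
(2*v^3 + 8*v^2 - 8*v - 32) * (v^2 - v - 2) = 2*v^5 + 6*v^4 - 20*v^3 - 40*v^2 + 48*v + 64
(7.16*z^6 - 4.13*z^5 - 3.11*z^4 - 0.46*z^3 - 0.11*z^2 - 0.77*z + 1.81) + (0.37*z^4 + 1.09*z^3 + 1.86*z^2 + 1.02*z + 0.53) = 7.16*z^6 - 4.13*z^5 - 2.74*z^4 + 0.63*z^3 + 1.75*z^2 + 0.25*z + 2.34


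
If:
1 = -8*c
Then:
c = -1/8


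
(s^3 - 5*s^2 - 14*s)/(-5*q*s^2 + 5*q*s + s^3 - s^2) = (-s^2 + 5*s + 14)/(5*q*s - 5*q - s^2 + s)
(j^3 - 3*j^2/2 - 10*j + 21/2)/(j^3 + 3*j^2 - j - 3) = (j - 7/2)/(j + 1)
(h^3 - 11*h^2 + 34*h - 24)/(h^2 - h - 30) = (h^2 - 5*h + 4)/(h + 5)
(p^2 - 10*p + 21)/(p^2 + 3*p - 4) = (p^2 - 10*p + 21)/(p^2 + 3*p - 4)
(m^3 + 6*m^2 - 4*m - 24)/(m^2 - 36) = (m^2 - 4)/(m - 6)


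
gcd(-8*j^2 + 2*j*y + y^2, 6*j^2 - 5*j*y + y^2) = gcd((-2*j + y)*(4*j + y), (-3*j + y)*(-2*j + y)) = -2*j + y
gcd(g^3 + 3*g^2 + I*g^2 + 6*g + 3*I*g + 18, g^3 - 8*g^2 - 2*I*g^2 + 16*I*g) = g - 2*I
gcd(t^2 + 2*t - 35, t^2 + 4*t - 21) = t + 7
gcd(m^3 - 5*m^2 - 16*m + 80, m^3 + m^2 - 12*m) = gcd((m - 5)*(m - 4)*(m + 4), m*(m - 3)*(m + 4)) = m + 4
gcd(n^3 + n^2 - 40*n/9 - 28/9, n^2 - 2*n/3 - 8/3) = n - 2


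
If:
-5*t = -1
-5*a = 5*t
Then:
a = -1/5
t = 1/5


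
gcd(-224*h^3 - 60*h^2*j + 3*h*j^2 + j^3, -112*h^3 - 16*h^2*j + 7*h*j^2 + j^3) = 28*h^2 + 11*h*j + j^2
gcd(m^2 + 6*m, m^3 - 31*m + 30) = m + 6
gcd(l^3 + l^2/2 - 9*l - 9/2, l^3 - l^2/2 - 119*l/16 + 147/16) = l + 3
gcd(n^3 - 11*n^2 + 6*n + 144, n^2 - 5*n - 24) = n^2 - 5*n - 24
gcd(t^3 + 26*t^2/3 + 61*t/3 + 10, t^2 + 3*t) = t + 3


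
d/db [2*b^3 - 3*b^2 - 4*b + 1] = 6*b^2 - 6*b - 4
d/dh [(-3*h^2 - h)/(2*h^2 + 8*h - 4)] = (-11*h^2 + 12*h + 2)/(2*(h^4 + 8*h^3 + 12*h^2 - 16*h + 4))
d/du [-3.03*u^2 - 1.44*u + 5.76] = -6.06*u - 1.44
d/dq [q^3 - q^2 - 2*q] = 3*q^2 - 2*q - 2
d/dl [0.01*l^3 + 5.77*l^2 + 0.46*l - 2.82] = 0.03*l^2 + 11.54*l + 0.46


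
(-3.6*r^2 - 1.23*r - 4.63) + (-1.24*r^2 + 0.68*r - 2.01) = -4.84*r^2 - 0.55*r - 6.64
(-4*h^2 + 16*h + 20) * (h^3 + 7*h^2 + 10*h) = -4*h^5 - 12*h^4 + 92*h^3 + 300*h^2 + 200*h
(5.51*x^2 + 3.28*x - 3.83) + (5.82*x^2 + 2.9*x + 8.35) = 11.33*x^2 + 6.18*x + 4.52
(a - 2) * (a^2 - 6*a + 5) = a^3 - 8*a^2 + 17*a - 10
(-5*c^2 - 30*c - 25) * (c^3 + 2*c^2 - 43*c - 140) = -5*c^5 - 40*c^4 + 130*c^3 + 1940*c^2 + 5275*c + 3500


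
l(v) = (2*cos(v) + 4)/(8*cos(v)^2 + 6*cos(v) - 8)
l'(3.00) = -0.03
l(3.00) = -0.33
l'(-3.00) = 0.03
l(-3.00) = -0.33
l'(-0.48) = -3.86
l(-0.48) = 1.60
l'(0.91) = 39.60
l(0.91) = -4.01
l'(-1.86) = -0.27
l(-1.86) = -0.38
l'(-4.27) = 0.17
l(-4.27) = -0.35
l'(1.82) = 0.30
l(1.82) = -0.39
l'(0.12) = 0.42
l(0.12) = 1.02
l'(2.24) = 0.07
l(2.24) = -0.32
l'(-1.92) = -0.23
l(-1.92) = -0.36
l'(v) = (16*sin(v)*cos(v) + 6*sin(v))*(2*cos(v) + 4)/(8*cos(v)^2 + 6*cos(v) - 8)^2 - 2*sin(v)/(8*cos(v)^2 + 6*cos(v) - 8)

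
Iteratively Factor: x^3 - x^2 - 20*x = (x - 5)*(x^2 + 4*x) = x*(x - 5)*(x + 4)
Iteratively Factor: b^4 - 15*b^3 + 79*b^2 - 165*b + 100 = (b - 5)*(b^3 - 10*b^2 + 29*b - 20) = (b - 5)*(b - 4)*(b^2 - 6*b + 5) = (b - 5)^2*(b - 4)*(b - 1)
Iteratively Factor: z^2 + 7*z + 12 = (z + 3)*(z + 4)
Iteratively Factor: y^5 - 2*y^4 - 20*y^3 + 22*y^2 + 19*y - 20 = (y - 5)*(y^4 + 3*y^3 - 5*y^2 - 3*y + 4) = (y - 5)*(y + 4)*(y^3 - y^2 - y + 1) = (y - 5)*(y + 1)*(y + 4)*(y^2 - 2*y + 1) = (y - 5)*(y - 1)*(y + 1)*(y + 4)*(y - 1)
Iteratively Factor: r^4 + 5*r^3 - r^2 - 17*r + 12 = (r - 1)*(r^3 + 6*r^2 + 5*r - 12) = (r - 1)^2*(r^2 + 7*r + 12) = (r - 1)^2*(r + 4)*(r + 3)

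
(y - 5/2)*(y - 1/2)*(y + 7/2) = y^3 + y^2/2 - 37*y/4 + 35/8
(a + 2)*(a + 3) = a^2 + 5*a + 6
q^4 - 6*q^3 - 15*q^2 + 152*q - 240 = (q - 4)^2*(q - 3)*(q + 5)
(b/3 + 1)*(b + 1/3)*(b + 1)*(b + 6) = b^4/3 + 31*b^3/9 + 91*b^2/9 + 9*b + 2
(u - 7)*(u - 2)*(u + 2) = u^3 - 7*u^2 - 4*u + 28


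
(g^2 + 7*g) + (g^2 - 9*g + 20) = 2*g^2 - 2*g + 20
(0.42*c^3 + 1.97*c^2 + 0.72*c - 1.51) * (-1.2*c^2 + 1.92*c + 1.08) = -0.504*c^5 - 1.5576*c^4 + 3.372*c^3 + 5.322*c^2 - 2.1216*c - 1.6308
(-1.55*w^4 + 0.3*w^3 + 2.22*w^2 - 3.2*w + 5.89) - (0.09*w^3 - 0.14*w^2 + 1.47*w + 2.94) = -1.55*w^4 + 0.21*w^3 + 2.36*w^2 - 4.67*w + 2.95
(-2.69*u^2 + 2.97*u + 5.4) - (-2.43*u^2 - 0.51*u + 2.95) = -0.26*u^2 + 3.48*u + 2.45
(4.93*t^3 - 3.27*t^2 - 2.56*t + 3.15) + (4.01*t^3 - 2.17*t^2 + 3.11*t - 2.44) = 8.94*t^3 - 5.44*t^2 + 0.55*t + 0.71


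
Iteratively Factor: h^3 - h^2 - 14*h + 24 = (h + 4)*(h^2 - 5*h + 6) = (h - 2)*(h + 4)*(h - 3)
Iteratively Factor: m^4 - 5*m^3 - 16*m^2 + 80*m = (m)*(m^3 - 5*m^2 - 16*m + 80) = m*(m - 5)*(m^2 - 16) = m*(m - 5)*(m + 4)*(m - 4)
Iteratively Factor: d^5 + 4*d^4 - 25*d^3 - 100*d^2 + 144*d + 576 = (d - 4)*(d^4 + 8*d^3 + 7*d^2 - 72*d - 144) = (d - 4)*(d + 4)*(d^3 + 4*d^2 - 9*d - 36) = (d - 4)*(d + 3)*(d + 4)*(d^2 + d - 12) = (d - 4)*(d - 3)*(d + 3)*(d + 4)*(d + 4)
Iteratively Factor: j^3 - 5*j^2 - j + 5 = (j - 1)*(j^2 - 4*j - 5) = (j - 5)*(j - 1)*(j + 1)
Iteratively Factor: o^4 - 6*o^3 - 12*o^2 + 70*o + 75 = (o - 5)*(o^3 - o^2 - 17*o - 15) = (o - 5)^2*(o^2 + 4*o + 3) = (o - 5)^2*(o + 3)*(o + 1)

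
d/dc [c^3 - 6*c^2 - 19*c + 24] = 3*c^2 - 12*c - 19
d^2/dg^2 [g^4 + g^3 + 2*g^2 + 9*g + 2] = 12*g^2 + 6*g + 4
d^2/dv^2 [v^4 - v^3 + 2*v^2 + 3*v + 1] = 12*v^2 - 6*v + 4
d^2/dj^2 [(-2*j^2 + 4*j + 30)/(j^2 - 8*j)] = 12*(-2*j^3 + 15*j^2 - 120*j + 320)/(j^3*(j^3 - 24*j^2 + 192*j - 512))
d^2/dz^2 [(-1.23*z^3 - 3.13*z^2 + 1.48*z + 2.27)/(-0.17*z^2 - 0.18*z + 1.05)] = (-5.55111512312578e-17*z^5 + 2.22044604925031e-16*z^4 + 0.241714*z^3 + 1.563792*z^2 + 6.134598*z + 5.384724)/(0.004913*z^6 + 0.015606*z^5 - 0.074511*z^4 - 0.186948*z^3 + 0.460215*z^2 + 0.59535*z - 1.157625)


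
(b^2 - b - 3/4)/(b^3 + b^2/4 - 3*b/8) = 2*(4*b^2 - 4*b - 3)/(b*(8*b^2 + 2*b - 3))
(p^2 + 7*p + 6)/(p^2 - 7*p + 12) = (p^2 + 7*p + 6)/(p^2 - 7*p + 12)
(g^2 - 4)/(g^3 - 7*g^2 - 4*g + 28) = 1/(g - 7)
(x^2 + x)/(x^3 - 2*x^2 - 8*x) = (x + 1)/(x^2 - 2*x - 8)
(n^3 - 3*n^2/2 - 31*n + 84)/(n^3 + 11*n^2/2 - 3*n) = (2*n^2 - 15*n + 28)/(n*(2*n - 1))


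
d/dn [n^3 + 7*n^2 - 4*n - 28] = 3*n^2 + 14*n - 4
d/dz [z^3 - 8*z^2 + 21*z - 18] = 3*z^2 - 16*z + 21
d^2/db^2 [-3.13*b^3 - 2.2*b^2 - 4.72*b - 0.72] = -18.78*b - 4.4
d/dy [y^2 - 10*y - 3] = 2*y - 10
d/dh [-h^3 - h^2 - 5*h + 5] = -3*h^2 - 2*h - 5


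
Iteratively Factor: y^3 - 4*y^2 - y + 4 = (y - 1)*(y^2 - 3*y - 4) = (y - 4)*(y - 1)*(y + 1)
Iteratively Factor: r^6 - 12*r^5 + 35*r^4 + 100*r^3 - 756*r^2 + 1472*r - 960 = (r - 2)*(r^5 - 10*r^4 + 15*r^3 + 130*r^2 - 496*r + 480) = (r - 4)*(r - 2)*(r^4 - 6*r^3 - 9*r^2 + 94*r - 120) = (r - 4)*(r - 3)*(r - 2)*(r^3 - 3*r^2 - 18*r + 40) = (r - 4)*(r - 3)*(r - 2)*(r + 4)*(r^2 - 7*r + 10) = (r - 5)*(r - 4)*(r - 3)*(r - 2)*(r + 4)*(r - 2)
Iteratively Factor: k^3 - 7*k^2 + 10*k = (k - 2)*(k^2 - 5*k) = k*(k - 2)*(k - 5)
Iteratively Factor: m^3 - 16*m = (m - 4)*(m^2 + 4*m) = m*(m - 4)*(m + 4)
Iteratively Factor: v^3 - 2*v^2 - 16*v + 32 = (v - 2)*(v^2 - 16) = (v - 2)*(v + 4)*(v - 4)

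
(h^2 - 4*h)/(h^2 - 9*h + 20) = h/(h - 5)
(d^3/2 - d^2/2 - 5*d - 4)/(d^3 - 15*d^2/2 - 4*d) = (-d^3 + d^2 + 10*d + 8)/(d*(-2*d^2 + 15*d + 8))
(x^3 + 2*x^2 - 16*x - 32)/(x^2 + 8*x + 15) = (x^3 + 2*x^2 - 16*x - 32)/(x^2 + 8*x + 15)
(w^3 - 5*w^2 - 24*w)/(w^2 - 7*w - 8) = w*(w + 3)/(w + 1)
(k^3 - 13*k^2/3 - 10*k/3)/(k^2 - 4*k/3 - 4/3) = k*(k - 5)/(k - 2)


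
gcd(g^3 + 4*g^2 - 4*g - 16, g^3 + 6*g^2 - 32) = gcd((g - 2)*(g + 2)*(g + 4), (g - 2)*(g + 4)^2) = g^2 + 2*g - 8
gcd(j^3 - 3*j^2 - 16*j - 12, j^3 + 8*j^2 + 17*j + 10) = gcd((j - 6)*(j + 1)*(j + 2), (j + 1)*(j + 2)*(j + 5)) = j^2 + 3*j + 2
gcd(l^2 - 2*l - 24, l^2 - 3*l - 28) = l + 4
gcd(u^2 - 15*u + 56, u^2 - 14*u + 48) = u - 8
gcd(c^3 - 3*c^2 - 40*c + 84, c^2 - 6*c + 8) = c - 2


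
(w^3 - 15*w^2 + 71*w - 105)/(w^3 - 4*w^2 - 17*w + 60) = (w - 7)/(w + 4)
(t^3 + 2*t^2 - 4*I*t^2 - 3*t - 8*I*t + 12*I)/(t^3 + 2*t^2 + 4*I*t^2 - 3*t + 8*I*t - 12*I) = (t - 4*I)/(t + 4*I)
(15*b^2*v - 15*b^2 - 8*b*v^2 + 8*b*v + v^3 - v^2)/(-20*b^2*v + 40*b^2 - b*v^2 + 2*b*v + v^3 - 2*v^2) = (-3*b*v + 3*b + v^2 - v)/(4*b*v - 8*b + v^2 - 2*v)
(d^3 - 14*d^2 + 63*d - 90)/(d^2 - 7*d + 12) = (d^2 - 11*d + 30)/(d - 4)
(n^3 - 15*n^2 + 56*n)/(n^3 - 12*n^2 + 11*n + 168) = n/(n + 3)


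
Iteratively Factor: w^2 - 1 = (w - 1)*(w + 1)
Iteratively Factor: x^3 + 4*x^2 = (x)*(x^2 + 4*x) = x^2*(x + 4)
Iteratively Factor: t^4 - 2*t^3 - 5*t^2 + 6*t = (t - 3)*(t^3 + t^2 - 2*t) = (t - 3)*(t + 2)*(t^2 - t) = (t - 3)*(t - 1)*(t + 2)*(t)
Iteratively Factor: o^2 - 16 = (o + 4)*(o - 4)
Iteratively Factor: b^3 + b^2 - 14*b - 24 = (b - 4)*(b^2 + 5*b + 6) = (b - 4)*(b + 3)*(b + 2)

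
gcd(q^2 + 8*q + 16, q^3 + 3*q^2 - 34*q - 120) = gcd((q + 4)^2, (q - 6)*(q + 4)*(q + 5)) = q + 4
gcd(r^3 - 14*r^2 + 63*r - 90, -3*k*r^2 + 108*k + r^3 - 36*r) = r - 6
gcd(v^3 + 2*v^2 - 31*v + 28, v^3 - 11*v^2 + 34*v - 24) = v^2 - 5*v + 4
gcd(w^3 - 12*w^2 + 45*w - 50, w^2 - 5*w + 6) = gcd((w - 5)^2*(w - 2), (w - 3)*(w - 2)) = w - 2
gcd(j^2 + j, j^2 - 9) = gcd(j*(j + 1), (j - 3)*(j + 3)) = 1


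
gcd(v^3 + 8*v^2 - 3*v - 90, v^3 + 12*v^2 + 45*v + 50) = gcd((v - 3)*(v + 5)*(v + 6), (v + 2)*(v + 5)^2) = v + 5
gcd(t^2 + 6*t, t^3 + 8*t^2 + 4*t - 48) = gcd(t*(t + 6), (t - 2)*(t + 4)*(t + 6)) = t + 6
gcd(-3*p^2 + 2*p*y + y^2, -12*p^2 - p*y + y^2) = 3*p + y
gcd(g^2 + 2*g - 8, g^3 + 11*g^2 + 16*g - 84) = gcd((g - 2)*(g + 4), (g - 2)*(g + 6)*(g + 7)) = g - 2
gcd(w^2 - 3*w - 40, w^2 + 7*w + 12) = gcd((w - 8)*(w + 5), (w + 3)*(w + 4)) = 1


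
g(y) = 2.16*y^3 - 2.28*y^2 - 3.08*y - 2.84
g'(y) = 6.48*y^2 - 4.56*y - 3.08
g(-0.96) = -3.90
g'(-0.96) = 7.27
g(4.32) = 115.45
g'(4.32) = 98.15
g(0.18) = -3.46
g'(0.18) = -3.69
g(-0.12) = -2.51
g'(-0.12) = -2.44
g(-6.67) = -724.69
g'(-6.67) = 315.62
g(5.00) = 194.76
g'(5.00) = 136.12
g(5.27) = 233.75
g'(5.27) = 152.86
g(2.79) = 17.73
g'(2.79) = 34.64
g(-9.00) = -1734.44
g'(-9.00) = 562.84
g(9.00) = 1359.40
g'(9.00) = 480.76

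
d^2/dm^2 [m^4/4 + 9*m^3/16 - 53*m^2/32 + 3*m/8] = 3*m^2 + 27*m/8 - 53/16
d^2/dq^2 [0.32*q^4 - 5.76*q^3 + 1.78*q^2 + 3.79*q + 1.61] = 3.84*q^2 - 34.56*q + 3.56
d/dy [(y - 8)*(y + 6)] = 2*y - 2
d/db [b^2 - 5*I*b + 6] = 2*b - 5*I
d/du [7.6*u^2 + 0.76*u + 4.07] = 15.2*u + 0.76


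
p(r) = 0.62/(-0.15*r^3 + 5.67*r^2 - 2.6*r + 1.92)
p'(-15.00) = 0.00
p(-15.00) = 0.00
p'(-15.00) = 0.00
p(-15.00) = 0.00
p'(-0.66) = 0.17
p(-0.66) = 0.10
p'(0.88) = -0.28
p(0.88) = 0.16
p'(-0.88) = 0.11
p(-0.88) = 0.07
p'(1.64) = -0.06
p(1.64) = 0.05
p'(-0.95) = 0.09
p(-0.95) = 0.06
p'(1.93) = -0.04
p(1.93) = 0.04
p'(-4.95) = 0.00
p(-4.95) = 0.00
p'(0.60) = -0.45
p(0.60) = 0.26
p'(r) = 0.62*(0.45*r^2 - 11.34*r + 2.6)/(-0.15*r^3 + 5.67*r^2 - 2.6*r + 1.92)^2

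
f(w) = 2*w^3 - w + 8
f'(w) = 6*w^2 - 1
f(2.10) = 24.42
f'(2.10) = 25.46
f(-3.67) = -87.19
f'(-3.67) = 79.81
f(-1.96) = -5.10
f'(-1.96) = 22.05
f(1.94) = 20.66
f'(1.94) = 21.58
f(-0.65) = 8.10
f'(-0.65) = 1.54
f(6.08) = 451.43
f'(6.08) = 220.80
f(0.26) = 7.78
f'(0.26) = -0.59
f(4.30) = 162.71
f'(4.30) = 109.94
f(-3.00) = -43.00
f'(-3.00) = 53.00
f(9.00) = 1457.00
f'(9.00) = 485.00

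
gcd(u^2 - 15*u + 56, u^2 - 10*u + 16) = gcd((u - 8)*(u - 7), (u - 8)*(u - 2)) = u - 8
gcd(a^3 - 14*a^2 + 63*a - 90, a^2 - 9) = a - 3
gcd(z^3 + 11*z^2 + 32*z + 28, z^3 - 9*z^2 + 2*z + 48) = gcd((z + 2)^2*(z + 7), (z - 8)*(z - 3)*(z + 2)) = z + 2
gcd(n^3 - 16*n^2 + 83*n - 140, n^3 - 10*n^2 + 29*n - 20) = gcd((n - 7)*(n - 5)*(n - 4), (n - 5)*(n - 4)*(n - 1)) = n^2 - 9*n + 20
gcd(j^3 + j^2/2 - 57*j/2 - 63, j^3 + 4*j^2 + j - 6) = j + 3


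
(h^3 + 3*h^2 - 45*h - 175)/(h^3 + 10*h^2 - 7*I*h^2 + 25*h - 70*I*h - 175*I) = (h - 7)/(h - 7*I)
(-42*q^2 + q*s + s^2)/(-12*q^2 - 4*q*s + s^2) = (7*q + s)/(2*q + s)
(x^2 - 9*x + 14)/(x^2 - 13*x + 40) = (x^2 - 9*x + 14)/(x^2 - 13*x + 40)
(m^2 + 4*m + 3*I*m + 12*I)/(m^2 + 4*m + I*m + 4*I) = (m + 3*I)/(m + I)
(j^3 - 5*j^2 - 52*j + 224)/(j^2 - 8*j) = j + 3 - 28/j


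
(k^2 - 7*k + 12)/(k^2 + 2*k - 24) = (k - 3)/(k + 6)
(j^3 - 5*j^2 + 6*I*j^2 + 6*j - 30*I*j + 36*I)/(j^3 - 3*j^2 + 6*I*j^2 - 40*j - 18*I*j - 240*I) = (j^2 - 5*j + 6)/(j^2 - 3*j - 40)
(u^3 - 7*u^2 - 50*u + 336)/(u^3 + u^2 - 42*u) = (u - 8)/u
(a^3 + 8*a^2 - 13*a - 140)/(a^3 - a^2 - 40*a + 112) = (a + 5)/(a - 4)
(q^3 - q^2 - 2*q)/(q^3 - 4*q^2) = (q^2 - q - 2)/(q*(q - 4))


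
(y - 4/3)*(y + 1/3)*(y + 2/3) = y^3 - y^2/3 - 10*y/9 - 8/27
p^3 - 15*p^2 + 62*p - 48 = (p - 8)*(p - 6)*(p - 1)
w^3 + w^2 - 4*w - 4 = (w - 2)*(w + 1)*(w + 2)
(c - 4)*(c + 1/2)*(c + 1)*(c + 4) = c^4 + 3*c^3/2 - 31*c^2/2 - 24*c - 8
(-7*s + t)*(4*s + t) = -28*s^2 - 3*s*t + t^2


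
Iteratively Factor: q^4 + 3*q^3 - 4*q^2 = (q + 4)*(q^3 - q^2) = (q - 1)*(q + 4)*(q^2) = q*(q - 1)*(q + 4)*(q)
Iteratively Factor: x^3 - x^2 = (x)*(x^2 - x) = x*(x - 1)*(x)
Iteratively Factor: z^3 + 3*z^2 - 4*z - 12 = (z + 2)*(z^2 + z - 6) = (z - 2)*(z + 2)*(z + 3)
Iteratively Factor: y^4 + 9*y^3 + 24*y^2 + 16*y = (y)*(y^3 + 9*y^2 + 24*y + 16) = y*(y + 4)*(y^2 + 5*y + 4) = y*(y + 4)^2*(y + 1)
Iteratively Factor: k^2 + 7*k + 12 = (k + 4)*(k + 3)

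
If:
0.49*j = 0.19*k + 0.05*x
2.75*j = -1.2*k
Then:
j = 0.0540297163439892*x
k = -0.123818099954975*x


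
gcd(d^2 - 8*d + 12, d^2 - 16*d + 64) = 1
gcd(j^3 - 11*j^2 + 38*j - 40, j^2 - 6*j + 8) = j^2 - 6*j + 8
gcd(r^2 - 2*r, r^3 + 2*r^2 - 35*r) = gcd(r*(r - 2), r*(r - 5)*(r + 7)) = r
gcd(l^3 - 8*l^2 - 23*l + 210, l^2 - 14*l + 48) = l - 6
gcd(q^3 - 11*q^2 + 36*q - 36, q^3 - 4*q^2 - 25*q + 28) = 1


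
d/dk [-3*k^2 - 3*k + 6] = -6*k - 3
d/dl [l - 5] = 1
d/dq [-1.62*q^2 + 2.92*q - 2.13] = 2.92 - 3.24*q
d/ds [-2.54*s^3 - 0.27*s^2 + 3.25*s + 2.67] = -7.62*s^2 - 0.54*s + 3.25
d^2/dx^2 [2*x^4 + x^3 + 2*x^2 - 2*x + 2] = 24*x^2 + 6*x + 4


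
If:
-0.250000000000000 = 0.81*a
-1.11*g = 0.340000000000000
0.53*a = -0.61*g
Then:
No Solution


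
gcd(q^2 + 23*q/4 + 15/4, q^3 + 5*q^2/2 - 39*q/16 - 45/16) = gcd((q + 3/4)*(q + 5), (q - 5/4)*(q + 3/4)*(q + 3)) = q + 3/4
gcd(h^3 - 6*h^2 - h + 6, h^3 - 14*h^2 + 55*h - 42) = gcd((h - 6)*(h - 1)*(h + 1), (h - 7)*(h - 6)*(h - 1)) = h^2 - 7*h + 6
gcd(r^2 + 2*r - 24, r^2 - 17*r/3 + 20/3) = r - 4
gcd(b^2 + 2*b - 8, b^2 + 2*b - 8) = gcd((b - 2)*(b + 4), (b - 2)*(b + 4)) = b^2 + 2*b - 8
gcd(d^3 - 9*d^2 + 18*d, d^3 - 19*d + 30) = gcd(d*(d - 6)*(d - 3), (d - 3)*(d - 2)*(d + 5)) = d - 3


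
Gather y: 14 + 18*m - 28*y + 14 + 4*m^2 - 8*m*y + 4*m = 4*m^2 + 22*m + y*(-8*m - 28) + 28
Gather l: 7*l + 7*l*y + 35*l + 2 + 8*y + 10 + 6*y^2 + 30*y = l*(7*y + 42) + 6*y^2 + 38*y + 12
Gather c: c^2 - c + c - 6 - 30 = c^2 - 36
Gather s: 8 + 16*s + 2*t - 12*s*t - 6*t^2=s*(16 - 12*t) - 6*t^2 + 2*t + 8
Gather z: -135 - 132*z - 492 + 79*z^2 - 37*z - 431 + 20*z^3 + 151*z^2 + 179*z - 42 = 20*z^3 + 230*z^2 + 10*z - 1100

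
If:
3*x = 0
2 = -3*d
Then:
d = -2/3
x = 0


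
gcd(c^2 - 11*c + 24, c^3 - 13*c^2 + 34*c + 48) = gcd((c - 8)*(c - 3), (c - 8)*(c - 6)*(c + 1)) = c - 8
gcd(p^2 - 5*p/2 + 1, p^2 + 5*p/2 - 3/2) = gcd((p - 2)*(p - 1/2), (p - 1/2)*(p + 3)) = p - 1/2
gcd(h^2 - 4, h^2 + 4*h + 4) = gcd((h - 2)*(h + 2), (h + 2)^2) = h + 2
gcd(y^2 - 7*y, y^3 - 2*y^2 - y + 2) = 1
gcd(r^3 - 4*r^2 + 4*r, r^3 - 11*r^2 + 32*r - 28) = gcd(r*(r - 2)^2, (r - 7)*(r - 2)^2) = r^2 - 4*r + 4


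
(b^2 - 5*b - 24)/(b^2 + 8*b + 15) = (b - 8)/(b + 5)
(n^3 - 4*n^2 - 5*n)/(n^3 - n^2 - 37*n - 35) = n*(n - 5)/(n^2 - 2*n - 35)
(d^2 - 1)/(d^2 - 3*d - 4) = (d - 1)/(d - 4)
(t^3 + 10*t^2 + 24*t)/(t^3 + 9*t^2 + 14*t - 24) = t/(t - 1)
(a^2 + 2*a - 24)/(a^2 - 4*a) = (a + 6)/a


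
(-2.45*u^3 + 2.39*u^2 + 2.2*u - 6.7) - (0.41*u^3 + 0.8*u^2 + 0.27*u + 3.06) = -2.86*u^3 + 1.59*u^2 + 1.93*u - 9.76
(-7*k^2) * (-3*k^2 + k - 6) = 21*k^4 - 7*k^3 + 42*k^2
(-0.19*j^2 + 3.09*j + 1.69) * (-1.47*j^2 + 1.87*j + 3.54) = 0.2793*j^4 - 4.8976*j^3 + 2.6214*j^2 + 14.0989*j + 5.9826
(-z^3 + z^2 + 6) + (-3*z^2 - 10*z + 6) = -z^3 - 2*z^2 - 10*z + 12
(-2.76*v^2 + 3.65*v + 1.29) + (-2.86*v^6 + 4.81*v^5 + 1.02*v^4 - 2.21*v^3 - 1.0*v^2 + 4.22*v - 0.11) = -2.86*v^6 + 4.81*v^5 + 1.02*v^4 - 2.21*v^3 - 3.76*v^2 + 7.87*v + 1.18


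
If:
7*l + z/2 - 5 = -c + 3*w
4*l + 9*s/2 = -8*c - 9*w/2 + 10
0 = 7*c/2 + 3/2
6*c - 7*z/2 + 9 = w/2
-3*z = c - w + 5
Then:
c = -3/7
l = 1833/490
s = -16313/2205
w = 247/35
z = 29/35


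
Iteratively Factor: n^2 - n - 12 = (n - 4)*(n + 3)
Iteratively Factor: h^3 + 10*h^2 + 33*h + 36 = (h + 3)*(h^2 + 7*h + 12) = (h + 3)*(h + 4)*(h + 3)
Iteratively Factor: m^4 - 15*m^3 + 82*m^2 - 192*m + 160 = (m - 2)*(m^3 - 13*m^2 + 56*m - 80) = (m - 4)*(m - 2)*(m^2 - 9*m + 20) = (m - 4)^2*(m - 2)*(m - 5)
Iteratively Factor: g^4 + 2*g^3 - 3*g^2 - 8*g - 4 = (g - 2)*(g^3 + 4*g^2 + 5*g + 2) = (g - 2)*(g + 1)*(g^2 + 3*g + 2) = (g - 2)*(g + 1)*(g + 2)*(g + 1)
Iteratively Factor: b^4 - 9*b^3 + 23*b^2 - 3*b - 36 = (b + 1)*(b^3 - 10*b^2 + 33*b - 36) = (b - 4)*(b + 1)*(b^2 - 6*b + 9) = (b - 4)*(b - 3)*(b + 1)*(b - 3)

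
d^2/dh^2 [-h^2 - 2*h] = -2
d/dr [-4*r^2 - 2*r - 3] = -8*r - 2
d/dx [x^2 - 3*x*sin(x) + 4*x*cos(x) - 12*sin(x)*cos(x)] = -4*x*sin(x) - 3*x*cos(x) + 2*x - 3*sin(x) + 4*cos(x) - 12*cos(2*x)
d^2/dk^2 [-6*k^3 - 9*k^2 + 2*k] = -36*k - 18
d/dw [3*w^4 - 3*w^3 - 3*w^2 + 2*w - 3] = 12*w^3 - 9*w^2 - 6*w + 2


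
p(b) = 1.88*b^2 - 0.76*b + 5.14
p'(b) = 3.76*b - 0.76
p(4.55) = 40.60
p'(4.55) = 16.35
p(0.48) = 5.21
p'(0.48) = 1.04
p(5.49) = 57.63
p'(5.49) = 19.88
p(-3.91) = 36.85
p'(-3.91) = -15.46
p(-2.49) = 18.69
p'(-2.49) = -10.12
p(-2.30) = 16.83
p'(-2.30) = -9.41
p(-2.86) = 22.69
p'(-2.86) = -11.51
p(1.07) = 6.48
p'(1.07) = 3.26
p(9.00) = 150.58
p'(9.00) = 33.08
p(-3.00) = 24.34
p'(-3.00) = -12.04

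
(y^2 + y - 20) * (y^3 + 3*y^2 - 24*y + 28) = y^5 + 4*y^4 - 41*y^3 - 56*y^2 + 508*y - 560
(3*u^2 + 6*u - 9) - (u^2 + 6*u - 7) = 2*u^2 - 2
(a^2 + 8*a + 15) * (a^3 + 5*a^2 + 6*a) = a^5 + 13*a^4 + 61*a^3 + 123*a^2 + 90*a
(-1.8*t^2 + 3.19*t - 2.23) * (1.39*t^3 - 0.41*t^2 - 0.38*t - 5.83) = -2.502*t^5 + 5.1721*t^4 - 3.7236*t^3 + 10.1961*t^2 - 17.7503*t + 13.0009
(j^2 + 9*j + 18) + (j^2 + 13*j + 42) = 2*j^2 + 22*j + 60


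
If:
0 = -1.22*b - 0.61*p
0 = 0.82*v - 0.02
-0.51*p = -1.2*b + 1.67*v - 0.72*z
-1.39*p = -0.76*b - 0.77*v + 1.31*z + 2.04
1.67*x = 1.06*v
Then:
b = 0.28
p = -0.55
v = 0.02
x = 0.02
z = -0.80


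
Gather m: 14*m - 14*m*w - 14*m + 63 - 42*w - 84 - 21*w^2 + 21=-14*m*w - 21*w^2 - 42*w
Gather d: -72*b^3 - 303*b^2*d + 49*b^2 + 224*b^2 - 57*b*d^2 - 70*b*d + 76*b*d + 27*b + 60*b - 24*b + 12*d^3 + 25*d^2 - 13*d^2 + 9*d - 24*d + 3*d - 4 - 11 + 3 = -72*b^3 + 273*b^2 + 63*b + 12*d^3 + d^2*(12 - 57*b) + d*(-303*b^2 + 6*b - 12) - 12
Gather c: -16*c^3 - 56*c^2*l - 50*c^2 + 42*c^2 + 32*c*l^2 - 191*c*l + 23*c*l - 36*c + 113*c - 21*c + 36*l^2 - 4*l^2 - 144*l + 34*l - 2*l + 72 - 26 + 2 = -16*c^3 + c^2*(-56*l - 8) + c*(32*l^2 - 168*l + 56) + 32*l^2 - 112*l + 48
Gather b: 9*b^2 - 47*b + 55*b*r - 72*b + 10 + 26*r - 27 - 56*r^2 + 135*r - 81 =9*b^2 + b*(55*r - 119) - 56*r^2 + 161*r - 98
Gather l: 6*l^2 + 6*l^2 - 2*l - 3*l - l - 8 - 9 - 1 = 12*l^2 - 6*l - 18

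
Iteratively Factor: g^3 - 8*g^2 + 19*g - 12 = (g - 4)*(g^2 - 4*g + 3) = (g - 4)*(g - 1)*(g - 3)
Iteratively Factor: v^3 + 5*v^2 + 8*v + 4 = (v + 1)*(v^2 + 4*v + 4) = (v + 1)*(v + 2)*(v + 2)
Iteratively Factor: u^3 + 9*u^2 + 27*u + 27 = (u + 3)*(u^2 + 6*u + 9) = (u + 3)^2*(u + 3)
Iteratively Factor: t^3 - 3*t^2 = (t - 3)*(t^2) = t*(t - 3)*(t)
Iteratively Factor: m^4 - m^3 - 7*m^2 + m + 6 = (m - 1)*(m^3 - 7*m - 6) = (m - 3)*(m - 1)*(m^2 + 3*m + 2) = (m - 3)*(m - 1)*(m + 1)*(m + 2)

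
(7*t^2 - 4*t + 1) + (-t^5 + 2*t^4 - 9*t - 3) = -t^5 + 2*t^4 + 7*t^2 - 13*t - 2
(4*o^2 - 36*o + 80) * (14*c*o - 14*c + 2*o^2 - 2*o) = 56*c*o^3 - 560*c*o^2 + 1624*c*o - 1120*c + 8*o^4 - 80*o^3 + 232*o^2 - 160*o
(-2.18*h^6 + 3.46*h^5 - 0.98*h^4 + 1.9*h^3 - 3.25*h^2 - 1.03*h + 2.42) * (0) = 0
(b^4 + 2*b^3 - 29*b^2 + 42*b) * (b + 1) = b^5 + 3*b^4 - 27*b^3 + 13*b^2 + 42*b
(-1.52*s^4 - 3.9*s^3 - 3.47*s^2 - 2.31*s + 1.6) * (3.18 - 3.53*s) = 5.3656*s^5 + 8.9334*s^4 - 0.152900000000001*s^3 - 2.8803*s^2 - 12.9938*s + 5.088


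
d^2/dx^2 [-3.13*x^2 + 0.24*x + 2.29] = -6.26000000000000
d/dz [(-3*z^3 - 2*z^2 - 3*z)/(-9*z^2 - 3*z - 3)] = (9*z^4 + 6*z^3 + 2*z^2 + 4*z + 3)/(3*(9*z^4 + 6*z^3 + 7*z^2 + 2*z + 1))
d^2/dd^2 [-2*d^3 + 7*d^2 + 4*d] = 14 - 12*d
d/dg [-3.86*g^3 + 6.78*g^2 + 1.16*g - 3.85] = -11.58*g^2 + 13.56*g + 1.16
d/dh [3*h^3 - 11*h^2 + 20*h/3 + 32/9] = 9*h^2 - 22*h + 20/3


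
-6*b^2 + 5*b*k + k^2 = (-b + k)*(6*b + k)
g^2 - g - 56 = (g - 8)*(g + 7)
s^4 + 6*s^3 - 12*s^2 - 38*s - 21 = (s - 3)*(s + 1)^2*(s + 7)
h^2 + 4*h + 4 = (h + 2)^2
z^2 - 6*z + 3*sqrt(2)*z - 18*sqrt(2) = (z - 6)*(z + 3*sqrt(2))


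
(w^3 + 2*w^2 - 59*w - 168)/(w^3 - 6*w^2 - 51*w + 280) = (w + 3)/(w - 5)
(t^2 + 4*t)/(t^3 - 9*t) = (t + 4)/(t^2 - 9)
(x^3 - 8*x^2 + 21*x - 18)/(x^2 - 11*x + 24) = (x^2 - 5*x + 6)/(x - 8)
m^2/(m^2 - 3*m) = m/(m - 3)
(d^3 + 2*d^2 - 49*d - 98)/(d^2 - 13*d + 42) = (d^2 + 9*d + 14)/(d - 6)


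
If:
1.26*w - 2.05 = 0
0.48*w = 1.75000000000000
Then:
No Solution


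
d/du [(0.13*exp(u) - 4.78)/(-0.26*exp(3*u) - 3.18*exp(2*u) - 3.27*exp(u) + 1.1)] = (0.0676*exp(3*u) - 3.315*exp(2*u) - 30.4008*exp(u) - 15.4876)*exp(u)/(0.0676*exp(6*u) + 1.6536*exp(5*u) + 11.8128*exp(4*u) + 20.2252*exp(3*u) + 3.6969*exp(2*u) - 7.194*exp(u) + 1.21)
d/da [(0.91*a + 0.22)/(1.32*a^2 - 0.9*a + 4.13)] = (-1.2012*a^2 - 0.5808*a + 3.9563)/(1.7424*a^4 - 2.376*a^3 + 11.7132*a^2 - 7.434*a + 17.0569)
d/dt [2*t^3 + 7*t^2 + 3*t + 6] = 6*t^2 + 14*t + 3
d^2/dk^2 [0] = 0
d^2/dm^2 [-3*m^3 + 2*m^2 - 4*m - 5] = 4 - 18*m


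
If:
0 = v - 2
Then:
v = 2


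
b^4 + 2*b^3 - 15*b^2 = b^2*(b - 3)*(b + 5)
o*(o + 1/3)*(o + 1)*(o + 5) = o^4 + 19*o^3/3 + 7*o^2 + 5*o/3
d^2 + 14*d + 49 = (d + 7)^2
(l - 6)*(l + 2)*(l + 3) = l^3 - l^2 - 24*l - 36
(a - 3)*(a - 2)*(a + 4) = a^3 - a^2 - 14*a + 24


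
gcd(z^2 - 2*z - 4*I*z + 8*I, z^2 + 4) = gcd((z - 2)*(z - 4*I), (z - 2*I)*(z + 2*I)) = 1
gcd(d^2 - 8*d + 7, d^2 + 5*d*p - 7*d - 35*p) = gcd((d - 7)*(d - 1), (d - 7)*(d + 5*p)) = d - 7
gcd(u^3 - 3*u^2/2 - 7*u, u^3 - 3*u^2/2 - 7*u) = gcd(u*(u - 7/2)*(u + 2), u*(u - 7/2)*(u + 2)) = u^3 - 3*u^2/2 - 7*u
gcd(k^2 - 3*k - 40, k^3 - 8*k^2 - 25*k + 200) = k^2 - 3*k - 40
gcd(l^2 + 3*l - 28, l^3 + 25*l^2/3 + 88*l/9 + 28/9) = l + 7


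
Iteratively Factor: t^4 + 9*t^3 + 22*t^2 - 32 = (t + 4)*(t^3 + 5*t^2 + 2*t - 8) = (t + 2)*(t + 4)*(t^2 + 3*t - 4) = (t - 1)*(t + 2)*(t + 4)*(t + 4)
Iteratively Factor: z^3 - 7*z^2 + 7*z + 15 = (z + 1)*(z^2 - 8*z + 15) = (z - 5)*(z + 1)*(z - 3)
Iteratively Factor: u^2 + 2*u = (u)*(u + 2)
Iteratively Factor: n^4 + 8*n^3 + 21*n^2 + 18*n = (n + 3)*(n^3 + 5*n^2 + 6*n) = (n + 3)^2*(n^2 + 2*n) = n*(n + 3)^2*(n + 2)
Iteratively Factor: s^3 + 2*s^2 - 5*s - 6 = (s + 1)*(s^2 + s - 6) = (s + 1)*(s + 3)*(s - 2)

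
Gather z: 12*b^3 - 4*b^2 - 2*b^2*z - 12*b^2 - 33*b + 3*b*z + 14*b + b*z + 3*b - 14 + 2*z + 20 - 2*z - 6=12*b^3 - 16*b^2 - 16*b + z*(-2*b^2 + 4*b)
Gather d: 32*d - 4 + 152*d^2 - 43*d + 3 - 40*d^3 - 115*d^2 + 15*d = -40*d^3 + 37*d^2 + 4*d - 1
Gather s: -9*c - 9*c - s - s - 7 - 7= -18*c - 2*s - 14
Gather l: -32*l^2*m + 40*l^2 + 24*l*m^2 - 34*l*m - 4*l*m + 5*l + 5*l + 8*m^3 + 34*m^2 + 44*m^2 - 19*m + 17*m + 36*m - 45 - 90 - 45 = l^2*(40 - 32*m) + l*(24*m^2 - 38*m + 10) + 8*m^3 + 78*m^2 + 34*m - 180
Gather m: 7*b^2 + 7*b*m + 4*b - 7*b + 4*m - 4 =7*b^2 - 3*b + m*(7*b + 4) - 4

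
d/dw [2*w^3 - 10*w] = 6*w^2 - 10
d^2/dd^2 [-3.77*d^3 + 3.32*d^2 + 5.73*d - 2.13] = 6.64 - 22.62*d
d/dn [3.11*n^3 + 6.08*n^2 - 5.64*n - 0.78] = 9.33*n^2 + 12.16*n - 5.64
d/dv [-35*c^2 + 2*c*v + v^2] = 2*c + 2*v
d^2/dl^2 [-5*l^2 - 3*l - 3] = -10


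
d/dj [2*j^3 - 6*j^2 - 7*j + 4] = 6*j^2 - 12*j - 7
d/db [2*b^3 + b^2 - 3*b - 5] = 6*b^2 + 2*b - 3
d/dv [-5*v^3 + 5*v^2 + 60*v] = -15*v^2 + 10*v + 60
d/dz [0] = 0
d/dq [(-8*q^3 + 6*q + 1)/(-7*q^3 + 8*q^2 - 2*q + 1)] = (-64*q^4 + 116*q^3 - 51*q^2 - 16*q + 8)/(49*q^6 - 112*q^5 + 92*q^4 - 46*q^3 + 20*q^2 - 4*q + 1)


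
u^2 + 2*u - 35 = (u - 5)*(u + 7)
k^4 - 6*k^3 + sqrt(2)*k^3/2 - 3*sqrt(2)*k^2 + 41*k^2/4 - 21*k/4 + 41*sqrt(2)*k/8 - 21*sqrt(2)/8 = (k - 7/2)*(k - 3/2)*(k - 1)*(k + sqrt(2)/2)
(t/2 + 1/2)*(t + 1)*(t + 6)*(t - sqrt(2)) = t^4/2 - sqrt(2)*t^3/2 + 4*t^3 - 4*sqrt(2)*t^2 + 13*t^2/2 - 13*sqrt(2)*t/2 + 3*t - 3*sqrt(2)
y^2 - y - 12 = (y - 4)*(y + 3)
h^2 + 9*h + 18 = (h + 3)*(h + 6)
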